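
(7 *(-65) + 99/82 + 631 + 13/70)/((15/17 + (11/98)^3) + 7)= 581858743368/25859182775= 22.50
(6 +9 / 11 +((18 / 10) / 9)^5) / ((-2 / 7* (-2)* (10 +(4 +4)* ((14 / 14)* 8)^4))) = 820351 / 2253487500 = 0.00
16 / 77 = 0.21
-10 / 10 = -1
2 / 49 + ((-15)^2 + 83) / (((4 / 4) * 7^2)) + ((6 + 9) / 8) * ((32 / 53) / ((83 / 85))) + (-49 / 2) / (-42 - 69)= 368778979 / 47852322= 7.71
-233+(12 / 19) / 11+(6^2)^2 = 222179 / 209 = 1063.06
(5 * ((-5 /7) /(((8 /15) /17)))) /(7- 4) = -2125 /56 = -37.95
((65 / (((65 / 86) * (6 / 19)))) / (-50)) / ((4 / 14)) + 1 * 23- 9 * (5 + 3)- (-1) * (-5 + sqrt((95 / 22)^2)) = -226859 / 3300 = -68.75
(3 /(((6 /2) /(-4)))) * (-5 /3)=20 /3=6.67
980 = 980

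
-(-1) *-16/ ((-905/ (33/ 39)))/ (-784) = -11/ 576485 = -0.00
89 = 89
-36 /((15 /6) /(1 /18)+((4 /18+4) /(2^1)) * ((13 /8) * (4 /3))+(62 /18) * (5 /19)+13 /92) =-1699056 /2389147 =-0.71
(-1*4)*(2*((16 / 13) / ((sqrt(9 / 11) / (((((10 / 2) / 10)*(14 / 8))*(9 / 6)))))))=-56*sqrt(11) / 13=-14.29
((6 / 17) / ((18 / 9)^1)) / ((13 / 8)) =24 / 221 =0.11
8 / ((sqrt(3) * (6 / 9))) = 4 * sqrt(3) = 6.93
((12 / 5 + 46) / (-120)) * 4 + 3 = 104 / 75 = 1.39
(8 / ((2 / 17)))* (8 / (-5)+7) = 367.20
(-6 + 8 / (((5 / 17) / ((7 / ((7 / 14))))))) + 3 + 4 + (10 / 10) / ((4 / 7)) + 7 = 7811 / 20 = 390.55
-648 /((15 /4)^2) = -1152 /25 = -46.08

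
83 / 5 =16.60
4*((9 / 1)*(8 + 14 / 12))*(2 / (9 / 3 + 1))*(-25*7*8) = -231000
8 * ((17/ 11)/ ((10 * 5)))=0.25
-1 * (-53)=53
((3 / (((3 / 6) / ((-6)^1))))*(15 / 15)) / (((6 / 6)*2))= -18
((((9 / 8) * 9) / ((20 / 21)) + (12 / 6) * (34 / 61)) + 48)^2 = 340030100641 / 95257600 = 3569.59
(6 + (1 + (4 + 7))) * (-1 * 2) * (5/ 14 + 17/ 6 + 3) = -1560/ 7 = -222.86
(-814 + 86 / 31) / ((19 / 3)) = -75444 / 589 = -128.09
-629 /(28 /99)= -62271 /28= -2223.96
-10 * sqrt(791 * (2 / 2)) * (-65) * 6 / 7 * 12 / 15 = 3120 * sqrt(791) / 7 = 12535.59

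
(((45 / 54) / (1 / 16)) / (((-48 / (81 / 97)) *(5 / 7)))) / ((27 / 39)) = -91 / 194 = -0.47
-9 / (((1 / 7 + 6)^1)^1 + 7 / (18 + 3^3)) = -1.43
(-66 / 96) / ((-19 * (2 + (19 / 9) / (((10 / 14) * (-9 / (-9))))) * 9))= 0.00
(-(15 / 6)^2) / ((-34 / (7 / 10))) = 35 / 272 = 0.13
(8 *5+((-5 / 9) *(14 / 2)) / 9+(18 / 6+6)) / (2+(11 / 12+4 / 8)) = 15736 / 1107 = 14.21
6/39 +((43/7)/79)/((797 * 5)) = 0.15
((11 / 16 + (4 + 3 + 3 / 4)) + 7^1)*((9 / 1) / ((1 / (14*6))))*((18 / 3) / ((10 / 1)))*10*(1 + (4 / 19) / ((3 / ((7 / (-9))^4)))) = 34905871 / 486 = 71822.78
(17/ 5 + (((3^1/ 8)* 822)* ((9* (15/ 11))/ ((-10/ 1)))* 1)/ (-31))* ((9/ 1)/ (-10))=-1915479/ 136400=-14.04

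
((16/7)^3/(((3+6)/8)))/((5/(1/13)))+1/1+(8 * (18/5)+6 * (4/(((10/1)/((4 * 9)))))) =23348879/200655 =116.36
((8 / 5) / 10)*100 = 16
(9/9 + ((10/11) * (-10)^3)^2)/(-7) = -100000121/847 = -118063.90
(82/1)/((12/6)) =41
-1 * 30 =-30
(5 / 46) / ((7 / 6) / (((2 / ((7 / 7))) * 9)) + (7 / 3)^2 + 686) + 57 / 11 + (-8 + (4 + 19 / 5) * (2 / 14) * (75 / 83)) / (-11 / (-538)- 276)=1212532451608111 / 232851774903209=5.21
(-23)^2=529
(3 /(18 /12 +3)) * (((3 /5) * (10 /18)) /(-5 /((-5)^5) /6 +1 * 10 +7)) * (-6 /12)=-1250 /191253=-0.01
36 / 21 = 12 / 7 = 1.71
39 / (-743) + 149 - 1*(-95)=181253 / 743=243.95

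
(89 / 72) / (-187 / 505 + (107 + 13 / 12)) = 44945 / 3916446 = 0.01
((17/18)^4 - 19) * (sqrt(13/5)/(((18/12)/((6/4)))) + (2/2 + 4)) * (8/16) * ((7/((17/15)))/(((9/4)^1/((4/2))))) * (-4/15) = 13377161 * sqrt(65)/5019165 + 66885805/1003833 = 88.12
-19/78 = -0.24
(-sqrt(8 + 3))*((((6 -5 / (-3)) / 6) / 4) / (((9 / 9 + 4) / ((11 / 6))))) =-253*sqrt(11) / 2160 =-0.39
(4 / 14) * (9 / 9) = 2 / 7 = 0.29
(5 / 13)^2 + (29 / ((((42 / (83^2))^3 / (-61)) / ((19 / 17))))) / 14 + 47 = -1857105857793324779 / 2979967536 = -623196674.25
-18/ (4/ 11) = -99/ 2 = -49.50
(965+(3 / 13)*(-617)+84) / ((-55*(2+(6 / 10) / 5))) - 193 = -1521677 / 7579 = -200.78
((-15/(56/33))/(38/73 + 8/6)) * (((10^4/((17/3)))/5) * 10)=-406518750/24157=-16828.20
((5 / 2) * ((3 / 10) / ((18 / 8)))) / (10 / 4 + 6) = 2 / 51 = 0.04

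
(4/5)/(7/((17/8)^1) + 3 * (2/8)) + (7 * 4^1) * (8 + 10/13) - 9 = 4231661/17875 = 236.74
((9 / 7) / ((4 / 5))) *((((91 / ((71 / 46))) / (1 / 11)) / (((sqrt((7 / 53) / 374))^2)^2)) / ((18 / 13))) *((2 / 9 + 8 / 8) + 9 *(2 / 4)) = 2162964577371455 / 62622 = 34540011136.21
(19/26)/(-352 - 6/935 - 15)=-0.00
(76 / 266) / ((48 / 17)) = 17 / 168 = 0.10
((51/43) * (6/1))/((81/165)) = 1870/129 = 14.50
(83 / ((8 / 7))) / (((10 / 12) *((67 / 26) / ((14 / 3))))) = 157.82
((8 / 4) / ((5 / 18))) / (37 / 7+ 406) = 252 / 14395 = 0.02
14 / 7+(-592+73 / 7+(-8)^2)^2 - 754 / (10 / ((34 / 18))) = 590366174 / 2205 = 267739.76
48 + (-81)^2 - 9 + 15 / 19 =125415 / 19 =6600.79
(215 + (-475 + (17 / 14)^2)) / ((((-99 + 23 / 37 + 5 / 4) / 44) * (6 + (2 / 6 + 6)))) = 6688572 / 704375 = 9.50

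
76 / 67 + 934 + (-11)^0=62721 / 67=936.13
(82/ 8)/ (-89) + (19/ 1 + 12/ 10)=35751/ 1780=20.08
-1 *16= -16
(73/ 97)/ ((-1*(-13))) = 73/ 1261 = 0.06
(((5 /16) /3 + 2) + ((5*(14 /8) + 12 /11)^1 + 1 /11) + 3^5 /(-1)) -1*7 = -125645 /528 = -237.96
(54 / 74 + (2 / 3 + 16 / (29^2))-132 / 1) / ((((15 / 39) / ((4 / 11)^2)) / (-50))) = 25355618080 / 11295471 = 2244.76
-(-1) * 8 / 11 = 8 / 11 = 0.73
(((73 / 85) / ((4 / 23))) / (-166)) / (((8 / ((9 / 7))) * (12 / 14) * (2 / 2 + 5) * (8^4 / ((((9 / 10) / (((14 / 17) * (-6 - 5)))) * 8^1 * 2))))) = 15111 / 41884057600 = 0.00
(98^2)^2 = 92236816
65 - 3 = 62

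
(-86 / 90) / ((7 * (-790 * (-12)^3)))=-43 / 430012800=-0.00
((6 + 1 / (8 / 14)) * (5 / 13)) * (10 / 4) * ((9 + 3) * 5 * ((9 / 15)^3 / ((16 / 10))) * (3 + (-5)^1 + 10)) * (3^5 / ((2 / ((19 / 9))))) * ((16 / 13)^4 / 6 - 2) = -148778369595 / 742586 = -200351.70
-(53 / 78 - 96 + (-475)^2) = -17591315 / 78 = -225529.68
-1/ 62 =-0.02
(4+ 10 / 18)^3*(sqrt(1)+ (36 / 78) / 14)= 97.66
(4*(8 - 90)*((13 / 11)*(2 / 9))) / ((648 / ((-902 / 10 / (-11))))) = -43706 / 40095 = -1.09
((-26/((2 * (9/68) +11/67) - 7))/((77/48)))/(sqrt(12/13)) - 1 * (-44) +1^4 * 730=776.57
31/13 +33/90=1073/390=2.75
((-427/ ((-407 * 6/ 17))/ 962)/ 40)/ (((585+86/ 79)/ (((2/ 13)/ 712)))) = 573461/ 20135593924068480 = 0.00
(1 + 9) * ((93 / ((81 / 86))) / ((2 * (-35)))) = -2666 / 189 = -14.11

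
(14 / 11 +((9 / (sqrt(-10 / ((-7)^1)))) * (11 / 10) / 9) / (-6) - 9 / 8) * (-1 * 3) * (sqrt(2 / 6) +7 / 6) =-(975 - 121 * sqrt(70)) * (2 * sqrt(3) +7) / 13200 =0.03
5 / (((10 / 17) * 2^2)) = 17 / 8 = 2.12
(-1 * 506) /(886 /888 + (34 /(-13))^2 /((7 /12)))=-24161592 /607567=-39.77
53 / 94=0.56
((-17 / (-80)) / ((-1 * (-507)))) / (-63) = -17 / 2555280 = -0.00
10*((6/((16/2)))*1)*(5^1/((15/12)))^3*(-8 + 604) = 286080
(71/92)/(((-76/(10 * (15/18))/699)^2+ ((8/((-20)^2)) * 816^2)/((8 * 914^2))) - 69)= -503132774144375/44982911761740892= -0.01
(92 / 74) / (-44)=-0.03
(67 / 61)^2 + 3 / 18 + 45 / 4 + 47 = 59.62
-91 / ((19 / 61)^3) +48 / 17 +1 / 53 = -18592833272 / 6179959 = -3008.57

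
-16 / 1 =-16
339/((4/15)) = 5085/4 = 1271.25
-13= -13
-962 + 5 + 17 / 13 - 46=-13022 / 13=-1001.69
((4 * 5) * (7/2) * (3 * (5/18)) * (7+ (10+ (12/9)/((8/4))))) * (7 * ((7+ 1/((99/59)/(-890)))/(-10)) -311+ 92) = 151886.19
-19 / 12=-1.58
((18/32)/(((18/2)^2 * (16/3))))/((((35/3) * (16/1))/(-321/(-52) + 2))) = 85/1490944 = 0.00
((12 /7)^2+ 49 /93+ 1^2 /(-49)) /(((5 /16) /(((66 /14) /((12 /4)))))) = 552640 /31899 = 17.32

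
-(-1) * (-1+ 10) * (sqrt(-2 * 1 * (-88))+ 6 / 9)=6+ 36 * sqrt(11)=125.40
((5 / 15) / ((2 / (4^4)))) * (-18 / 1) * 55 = -42240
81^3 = 531441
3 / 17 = 0.18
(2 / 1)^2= 4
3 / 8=0.38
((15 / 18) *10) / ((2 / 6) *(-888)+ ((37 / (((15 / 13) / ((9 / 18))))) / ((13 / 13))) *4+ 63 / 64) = -8000 / 221647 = -0.04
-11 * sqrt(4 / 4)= -11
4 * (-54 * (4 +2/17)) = -15120/17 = -889.41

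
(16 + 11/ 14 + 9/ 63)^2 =56169/ 196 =286.58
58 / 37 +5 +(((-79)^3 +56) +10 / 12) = -109440583 / 222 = -492975.60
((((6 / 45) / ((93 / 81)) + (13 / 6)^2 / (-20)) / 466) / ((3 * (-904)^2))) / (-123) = 2647 / 3136485860628480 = 0.00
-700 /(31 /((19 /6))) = -6650 /93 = -71.51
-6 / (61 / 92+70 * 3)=-552 / 19381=-0.03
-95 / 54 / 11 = -95 / 594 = -0.16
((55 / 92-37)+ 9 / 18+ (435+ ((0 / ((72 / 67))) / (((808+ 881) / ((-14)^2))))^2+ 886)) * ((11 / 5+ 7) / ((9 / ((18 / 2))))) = 11822.90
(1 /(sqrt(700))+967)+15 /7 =sqrt(7) /70+6784 /7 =969.18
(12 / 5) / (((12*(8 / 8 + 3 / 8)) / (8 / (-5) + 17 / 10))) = 4 / 275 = 0.01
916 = 916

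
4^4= 256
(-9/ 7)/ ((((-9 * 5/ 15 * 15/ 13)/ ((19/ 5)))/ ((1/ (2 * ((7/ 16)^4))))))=8093696/ 420175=19.26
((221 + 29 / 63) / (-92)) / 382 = -1744 / 276759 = -0.01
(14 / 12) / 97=7 / 582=0.01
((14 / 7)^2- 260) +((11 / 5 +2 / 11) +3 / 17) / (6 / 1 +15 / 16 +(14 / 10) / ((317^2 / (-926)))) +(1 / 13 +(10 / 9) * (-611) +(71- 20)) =-1075991672035790 / 1217953236357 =-883.44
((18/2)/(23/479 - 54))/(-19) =4311/491017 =0.01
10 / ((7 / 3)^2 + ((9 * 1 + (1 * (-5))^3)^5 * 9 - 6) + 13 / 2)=-36 / 680510697041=-0.00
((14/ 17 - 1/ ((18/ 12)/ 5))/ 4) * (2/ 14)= -0.09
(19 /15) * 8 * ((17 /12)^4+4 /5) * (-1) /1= -9510431 /194400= -48.92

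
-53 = -53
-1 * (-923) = 923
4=4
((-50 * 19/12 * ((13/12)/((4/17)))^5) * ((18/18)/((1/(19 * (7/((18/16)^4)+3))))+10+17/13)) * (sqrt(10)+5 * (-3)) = 155401681564126999625/417942208512 -31080336312825399925 * sqrt(10)/1253826625536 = 293438011.29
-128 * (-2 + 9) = -896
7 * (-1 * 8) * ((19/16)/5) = -133/10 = -13.30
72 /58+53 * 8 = 12332 /29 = 425.24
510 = 510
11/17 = 0.65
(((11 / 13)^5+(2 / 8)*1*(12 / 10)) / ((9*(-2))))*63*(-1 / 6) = 19070723 / 44555160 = 0.43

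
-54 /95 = -0.57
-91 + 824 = 733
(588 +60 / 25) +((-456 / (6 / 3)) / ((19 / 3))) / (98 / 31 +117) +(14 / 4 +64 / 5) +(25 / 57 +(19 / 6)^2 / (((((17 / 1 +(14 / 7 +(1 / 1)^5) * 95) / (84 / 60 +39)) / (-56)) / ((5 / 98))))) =603.01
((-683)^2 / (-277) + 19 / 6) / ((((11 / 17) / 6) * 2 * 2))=-47492407 / 12188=-3896.65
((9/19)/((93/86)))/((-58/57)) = -387/899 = -0.43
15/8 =1.88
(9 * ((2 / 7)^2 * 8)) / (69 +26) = 288 / 4655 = 0.06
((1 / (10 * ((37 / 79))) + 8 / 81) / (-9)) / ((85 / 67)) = -627053 / 22927050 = -0.03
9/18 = 0.50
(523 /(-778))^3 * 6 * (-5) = 2145835005 /235455476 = 9.11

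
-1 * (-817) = 817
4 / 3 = 1.33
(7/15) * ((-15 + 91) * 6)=1064/5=212.80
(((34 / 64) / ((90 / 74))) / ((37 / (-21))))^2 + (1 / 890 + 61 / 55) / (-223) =2841165277 / 50300236800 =0.06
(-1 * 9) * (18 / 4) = -81 / 2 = -40.50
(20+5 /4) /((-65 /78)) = -51 /2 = -25.50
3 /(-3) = -1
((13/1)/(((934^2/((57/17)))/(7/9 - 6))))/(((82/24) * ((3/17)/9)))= -34827/8941649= -0.00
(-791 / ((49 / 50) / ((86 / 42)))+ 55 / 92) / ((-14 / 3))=22343315 / 63112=354.03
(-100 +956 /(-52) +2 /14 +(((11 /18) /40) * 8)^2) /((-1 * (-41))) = -87144989 /30221100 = -2.88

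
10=10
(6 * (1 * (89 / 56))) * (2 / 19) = 267 / 266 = 1.00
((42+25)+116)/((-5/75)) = -2745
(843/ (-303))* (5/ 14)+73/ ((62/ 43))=1087859/ 21917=49.64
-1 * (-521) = 521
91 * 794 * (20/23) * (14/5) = 4046224/23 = 175922.78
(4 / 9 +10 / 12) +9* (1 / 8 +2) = 1469 / 72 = 20.40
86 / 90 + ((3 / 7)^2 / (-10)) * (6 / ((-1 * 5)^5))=0.96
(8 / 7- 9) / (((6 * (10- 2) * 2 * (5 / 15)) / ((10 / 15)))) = -55 / 336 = -0.16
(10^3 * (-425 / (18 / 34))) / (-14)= 3612500 / 63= 57341.27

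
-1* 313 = -313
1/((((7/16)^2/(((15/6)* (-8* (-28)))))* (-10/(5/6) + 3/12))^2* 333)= 6710886400/36044253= 186.18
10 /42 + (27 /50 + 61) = 64867 /1050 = 61.78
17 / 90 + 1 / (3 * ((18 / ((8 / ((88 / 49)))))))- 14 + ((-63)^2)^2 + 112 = 23393293018 / 1485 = 15753059.27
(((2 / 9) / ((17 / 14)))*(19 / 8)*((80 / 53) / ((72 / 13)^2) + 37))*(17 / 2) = 84615797 / 618192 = 136.88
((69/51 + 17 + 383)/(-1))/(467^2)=-6823/3707513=-0.00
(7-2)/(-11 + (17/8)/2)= -0.50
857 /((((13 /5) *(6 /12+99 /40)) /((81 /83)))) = 108.13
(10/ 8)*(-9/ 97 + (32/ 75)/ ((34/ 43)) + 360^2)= 16028335261/ 98940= 162000.56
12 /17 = 0.71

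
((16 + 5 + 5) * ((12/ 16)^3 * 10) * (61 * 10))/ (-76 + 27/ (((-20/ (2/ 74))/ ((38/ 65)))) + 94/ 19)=-4529516875/ 4811444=-941.40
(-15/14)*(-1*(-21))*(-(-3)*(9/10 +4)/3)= -110.25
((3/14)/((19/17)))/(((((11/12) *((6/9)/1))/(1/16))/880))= 2295/133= 17.26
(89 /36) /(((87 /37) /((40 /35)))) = 6586 /5481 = 1.20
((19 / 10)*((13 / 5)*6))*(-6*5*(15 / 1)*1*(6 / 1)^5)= -103716288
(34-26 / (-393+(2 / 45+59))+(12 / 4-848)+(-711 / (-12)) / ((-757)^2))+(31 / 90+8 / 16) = -24148420455673 / 29810008980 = -810.08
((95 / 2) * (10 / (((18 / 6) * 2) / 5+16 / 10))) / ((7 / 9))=21375 / 98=218.11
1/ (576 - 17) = 1/ 559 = 0.00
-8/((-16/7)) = 7/2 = 3.50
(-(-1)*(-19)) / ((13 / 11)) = -209 / 13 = -16.08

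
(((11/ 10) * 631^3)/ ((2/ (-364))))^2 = 2529905514854042456371.24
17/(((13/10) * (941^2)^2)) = 170/10192995817693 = 0.00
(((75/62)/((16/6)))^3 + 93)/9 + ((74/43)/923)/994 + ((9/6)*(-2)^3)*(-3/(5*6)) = 11.54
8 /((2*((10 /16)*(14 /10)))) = 32 /7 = 4.57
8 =8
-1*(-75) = 75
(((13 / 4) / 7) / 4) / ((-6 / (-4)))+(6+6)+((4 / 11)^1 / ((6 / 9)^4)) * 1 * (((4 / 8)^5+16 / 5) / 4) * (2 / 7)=336061 / 26880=12.50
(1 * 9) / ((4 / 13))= 117 / 4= 29.25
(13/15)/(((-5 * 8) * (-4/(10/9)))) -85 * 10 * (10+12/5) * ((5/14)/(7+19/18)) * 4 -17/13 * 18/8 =-10671412753/5700240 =-1872.10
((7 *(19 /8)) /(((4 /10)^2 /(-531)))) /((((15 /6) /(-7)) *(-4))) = -2471805 /64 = -38621.95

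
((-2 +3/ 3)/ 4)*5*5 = -25/ 4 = -6.25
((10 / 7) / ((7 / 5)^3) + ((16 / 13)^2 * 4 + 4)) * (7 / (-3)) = -4292950 / 173901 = -24.69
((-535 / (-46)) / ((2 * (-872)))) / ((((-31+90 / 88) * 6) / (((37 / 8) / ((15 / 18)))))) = 43549 / 211630912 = 0.00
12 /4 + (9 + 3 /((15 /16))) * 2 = 137 /5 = 27.40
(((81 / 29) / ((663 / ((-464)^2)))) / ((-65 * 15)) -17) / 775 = -1287841 / 55664375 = -0.02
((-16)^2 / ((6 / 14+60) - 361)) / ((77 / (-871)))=27872 / 2893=9.63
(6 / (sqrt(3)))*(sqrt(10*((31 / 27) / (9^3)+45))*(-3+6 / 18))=-32*sqrt(2214415) / 243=-195.96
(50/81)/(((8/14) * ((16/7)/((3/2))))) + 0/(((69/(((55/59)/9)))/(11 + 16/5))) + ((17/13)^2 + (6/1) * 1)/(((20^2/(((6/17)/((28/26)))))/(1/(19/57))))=48643391/66830400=0.73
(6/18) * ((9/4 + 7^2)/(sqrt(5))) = 41 * sqrt(5)/12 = 7.64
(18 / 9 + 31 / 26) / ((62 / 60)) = 3.09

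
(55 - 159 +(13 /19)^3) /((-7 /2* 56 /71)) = 50490869 /1344364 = 37.56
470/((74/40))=9400/37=254.05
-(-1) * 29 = 29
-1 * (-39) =39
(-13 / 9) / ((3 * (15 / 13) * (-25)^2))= -169 / 253125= -0.00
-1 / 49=-0.02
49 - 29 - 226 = -206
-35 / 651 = -5 / 93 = -0.05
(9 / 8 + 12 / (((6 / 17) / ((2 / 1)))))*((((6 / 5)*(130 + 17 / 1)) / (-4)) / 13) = -243873 / 1040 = -234.49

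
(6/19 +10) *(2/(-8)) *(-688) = 33712/19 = 1774.32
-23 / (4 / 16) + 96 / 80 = -454 / 5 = -90.80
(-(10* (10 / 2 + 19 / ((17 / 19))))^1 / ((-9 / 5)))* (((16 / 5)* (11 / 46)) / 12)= 98120 / 10557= 9.29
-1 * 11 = -11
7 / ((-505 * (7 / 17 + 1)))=-119 / 12120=-0.01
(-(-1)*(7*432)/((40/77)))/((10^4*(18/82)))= 66297/25000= 2.65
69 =69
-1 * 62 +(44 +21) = 3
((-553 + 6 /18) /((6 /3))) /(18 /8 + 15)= -3316 /207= -16.02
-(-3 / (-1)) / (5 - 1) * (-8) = 6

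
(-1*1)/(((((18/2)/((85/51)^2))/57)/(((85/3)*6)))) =-80750/27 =-2990.74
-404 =-404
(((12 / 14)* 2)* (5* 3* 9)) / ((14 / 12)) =9720 / 49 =198.37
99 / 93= 33 / 31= 1.06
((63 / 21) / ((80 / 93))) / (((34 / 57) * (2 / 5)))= 15903 / 1088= 14.62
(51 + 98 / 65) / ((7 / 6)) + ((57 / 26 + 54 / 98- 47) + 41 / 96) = 1.18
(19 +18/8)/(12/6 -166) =-85/656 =-0.13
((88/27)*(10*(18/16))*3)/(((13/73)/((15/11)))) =10950/13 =842.31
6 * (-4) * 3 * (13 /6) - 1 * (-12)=-144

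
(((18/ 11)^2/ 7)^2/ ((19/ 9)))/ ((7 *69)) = 314928/ 2194554131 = 0.00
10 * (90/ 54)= 50/ 3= 16.67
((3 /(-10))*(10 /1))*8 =-24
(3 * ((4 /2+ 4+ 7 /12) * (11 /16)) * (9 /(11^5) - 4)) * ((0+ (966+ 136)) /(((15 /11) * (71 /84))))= -39257629817 /756008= -51927.53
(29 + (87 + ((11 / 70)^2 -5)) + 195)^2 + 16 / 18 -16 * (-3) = 20247633464969 / 216090000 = 93700.00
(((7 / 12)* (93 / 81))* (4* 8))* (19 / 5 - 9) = -45136 / 405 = -111.45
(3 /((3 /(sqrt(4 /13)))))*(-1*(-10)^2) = -200*sqrt(13) /13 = -55.47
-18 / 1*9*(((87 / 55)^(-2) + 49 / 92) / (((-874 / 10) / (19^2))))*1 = 555049755 / 889778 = 623.81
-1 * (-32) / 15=2.13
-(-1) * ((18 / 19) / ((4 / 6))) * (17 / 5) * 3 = 1377 / 95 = 14.49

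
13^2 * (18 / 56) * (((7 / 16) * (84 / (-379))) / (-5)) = 31941 / 30320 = 1.05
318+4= 322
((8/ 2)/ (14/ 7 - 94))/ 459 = -1/ 10557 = -0.00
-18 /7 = -2.57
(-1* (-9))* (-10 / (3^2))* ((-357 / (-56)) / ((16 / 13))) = -3315 / 64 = -51.80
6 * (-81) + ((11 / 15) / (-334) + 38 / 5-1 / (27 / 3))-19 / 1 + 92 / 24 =-742001 / 1503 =-493.68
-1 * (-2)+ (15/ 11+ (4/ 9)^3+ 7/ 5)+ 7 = 475183/ 40095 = 11.85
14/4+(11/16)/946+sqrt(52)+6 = 2*sqrt(13)+13073/1376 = 16.71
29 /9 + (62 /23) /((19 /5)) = 3.93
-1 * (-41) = 41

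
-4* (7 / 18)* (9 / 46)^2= -0.06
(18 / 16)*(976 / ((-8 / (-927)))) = 127230.75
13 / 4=3.25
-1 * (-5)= 5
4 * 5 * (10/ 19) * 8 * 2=168.42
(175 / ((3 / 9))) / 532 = 75 / 76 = 0.99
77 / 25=3.08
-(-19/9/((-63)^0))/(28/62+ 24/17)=10013/8838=1.13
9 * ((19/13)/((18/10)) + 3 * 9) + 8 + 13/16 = 53897/208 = 259.12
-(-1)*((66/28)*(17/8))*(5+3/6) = 6171/224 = 27.55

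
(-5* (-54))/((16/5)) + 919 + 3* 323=15779/8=1972.38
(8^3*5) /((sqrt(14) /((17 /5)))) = 4352*sqrt(14) /7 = 2326.24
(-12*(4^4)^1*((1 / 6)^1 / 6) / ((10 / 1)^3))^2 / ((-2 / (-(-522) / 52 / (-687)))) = 7424 / 139546875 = 0.00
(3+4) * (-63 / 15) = -147 / 5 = -29.40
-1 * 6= -6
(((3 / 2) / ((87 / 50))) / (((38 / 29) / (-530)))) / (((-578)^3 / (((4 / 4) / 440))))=1325 / 322864122944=0.00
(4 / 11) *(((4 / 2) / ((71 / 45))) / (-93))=-120 / 24211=-0.00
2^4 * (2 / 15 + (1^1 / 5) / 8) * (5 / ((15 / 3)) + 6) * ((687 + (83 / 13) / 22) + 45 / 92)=240688105 / 19734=12196.62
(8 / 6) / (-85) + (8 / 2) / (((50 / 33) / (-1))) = -3386 / 1275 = -2.66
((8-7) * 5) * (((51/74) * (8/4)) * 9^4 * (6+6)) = 20076660/37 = 542612.43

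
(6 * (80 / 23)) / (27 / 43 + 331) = 1032 / 16399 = 0.06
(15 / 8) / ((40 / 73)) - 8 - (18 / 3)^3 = -14117 / 64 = -220.58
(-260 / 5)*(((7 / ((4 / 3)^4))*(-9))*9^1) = 597051 / 64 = 9328.92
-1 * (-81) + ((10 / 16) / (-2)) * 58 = 503 / 8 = 62.88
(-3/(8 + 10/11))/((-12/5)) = 55/392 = 0.14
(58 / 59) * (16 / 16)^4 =58 / 59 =0.98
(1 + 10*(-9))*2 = -178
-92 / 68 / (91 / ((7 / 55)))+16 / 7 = 2.28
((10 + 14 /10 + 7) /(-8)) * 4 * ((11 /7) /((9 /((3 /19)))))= -506 /1995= -0.25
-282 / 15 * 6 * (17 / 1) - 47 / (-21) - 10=-202163 / 105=-1925.36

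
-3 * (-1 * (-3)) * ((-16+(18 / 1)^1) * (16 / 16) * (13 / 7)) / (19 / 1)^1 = -234 / 133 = -1.76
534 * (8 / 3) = 1424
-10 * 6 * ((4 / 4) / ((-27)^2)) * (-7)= 140 / 243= 0.58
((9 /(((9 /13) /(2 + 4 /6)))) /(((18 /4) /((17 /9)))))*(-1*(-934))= 3302624 /243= 13591.05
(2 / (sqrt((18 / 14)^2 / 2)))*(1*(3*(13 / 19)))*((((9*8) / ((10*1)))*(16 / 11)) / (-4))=-8736*sqrt(2) / 1045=-11.82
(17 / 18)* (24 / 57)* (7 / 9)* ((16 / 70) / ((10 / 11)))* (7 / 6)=10472 / 115425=0.09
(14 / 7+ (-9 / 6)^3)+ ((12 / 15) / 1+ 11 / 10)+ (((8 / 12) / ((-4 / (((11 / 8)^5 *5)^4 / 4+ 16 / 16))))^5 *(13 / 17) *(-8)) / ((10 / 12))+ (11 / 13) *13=170858178210234697398272188850438722187285472720608247152966757747441900781709055786472553924036608113934951410089071469 / 28723185043584894369706493060502668572343009055518660783369885683312466429686933958804871032340480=5948441231394516821986.68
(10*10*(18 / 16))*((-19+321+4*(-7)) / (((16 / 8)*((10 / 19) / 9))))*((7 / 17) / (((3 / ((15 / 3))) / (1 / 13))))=12299175 / 884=13913.09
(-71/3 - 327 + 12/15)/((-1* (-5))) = -5248/75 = -69.97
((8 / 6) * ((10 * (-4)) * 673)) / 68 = -26920 / 51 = -527.84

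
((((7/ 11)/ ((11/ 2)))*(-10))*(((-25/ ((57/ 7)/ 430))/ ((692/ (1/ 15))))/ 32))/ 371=37625/ 3035452464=0.00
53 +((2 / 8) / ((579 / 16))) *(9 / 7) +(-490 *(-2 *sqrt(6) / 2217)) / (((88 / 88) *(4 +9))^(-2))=71615 / 1351 +165620 *sqrt(6) / 2217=236.00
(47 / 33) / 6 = 47 / 198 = 0.24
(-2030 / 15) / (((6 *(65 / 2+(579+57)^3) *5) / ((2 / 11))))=-116 / 36383841945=-0.00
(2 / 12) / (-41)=-1 / 246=-0.00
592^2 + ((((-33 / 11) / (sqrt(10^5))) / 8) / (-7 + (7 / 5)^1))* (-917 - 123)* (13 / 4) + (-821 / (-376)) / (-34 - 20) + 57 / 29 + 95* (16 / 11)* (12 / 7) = 15900455702851 / 45338832 - 507* sqrt(10) / 2240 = 350702.09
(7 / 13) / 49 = 1 / 91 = 0.01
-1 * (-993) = 993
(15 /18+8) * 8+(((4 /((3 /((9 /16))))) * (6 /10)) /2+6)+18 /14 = 65669 /840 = 78.18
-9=-9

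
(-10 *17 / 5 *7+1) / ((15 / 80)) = -1264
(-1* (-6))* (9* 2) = 108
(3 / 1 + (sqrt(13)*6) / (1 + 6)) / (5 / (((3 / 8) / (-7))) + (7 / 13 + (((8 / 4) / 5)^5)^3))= -7141113281250*sqrt(13) / 773101797694961 - 3570556640625 / 110443113956423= -0.07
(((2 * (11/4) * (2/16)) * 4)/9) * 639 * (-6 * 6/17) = -7029/17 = -413.47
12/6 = 2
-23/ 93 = -0.25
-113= -113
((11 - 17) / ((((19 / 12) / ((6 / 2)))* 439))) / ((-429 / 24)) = 0.00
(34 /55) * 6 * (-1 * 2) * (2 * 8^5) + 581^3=10760023067 /55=195636783.04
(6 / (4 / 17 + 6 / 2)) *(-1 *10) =-204 / 11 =-18.55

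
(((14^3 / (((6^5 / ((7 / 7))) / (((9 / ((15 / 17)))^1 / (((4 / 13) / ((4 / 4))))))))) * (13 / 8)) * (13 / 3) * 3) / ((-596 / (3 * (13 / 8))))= -166539191 / 82391040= -2.02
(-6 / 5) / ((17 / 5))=-6 / 17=-0.35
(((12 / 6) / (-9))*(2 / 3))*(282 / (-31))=376 / 279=1.35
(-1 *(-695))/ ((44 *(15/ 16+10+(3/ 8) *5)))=556/ 451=1.23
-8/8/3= -1/3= -0.33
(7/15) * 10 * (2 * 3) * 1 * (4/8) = 14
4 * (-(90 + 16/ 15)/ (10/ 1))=-2732/ 75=-36.43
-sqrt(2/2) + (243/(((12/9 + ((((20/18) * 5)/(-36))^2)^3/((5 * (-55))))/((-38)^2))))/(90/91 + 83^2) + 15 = 788723410449123315950/15110844256056987793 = 52.20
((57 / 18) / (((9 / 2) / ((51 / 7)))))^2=104329 / 3969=26.29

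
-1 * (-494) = 494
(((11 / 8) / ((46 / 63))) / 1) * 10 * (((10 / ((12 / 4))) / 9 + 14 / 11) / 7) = 305 / 69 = 4.42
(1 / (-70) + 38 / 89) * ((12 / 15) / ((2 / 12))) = 1.98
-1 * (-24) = 24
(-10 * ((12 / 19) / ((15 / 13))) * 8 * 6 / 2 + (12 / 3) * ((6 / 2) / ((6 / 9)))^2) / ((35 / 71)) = -102.18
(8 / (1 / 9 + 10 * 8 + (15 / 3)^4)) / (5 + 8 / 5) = 60 / 34903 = 0.00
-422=-422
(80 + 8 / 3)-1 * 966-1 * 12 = -2686 / 3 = -895.33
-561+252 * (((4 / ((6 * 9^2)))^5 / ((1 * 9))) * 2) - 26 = -497358413741249 / 847288609443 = -587.00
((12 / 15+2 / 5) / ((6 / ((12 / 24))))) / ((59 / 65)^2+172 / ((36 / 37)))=7605 / 13506608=0.00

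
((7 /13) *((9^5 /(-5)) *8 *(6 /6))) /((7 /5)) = -472392 /13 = -36337.85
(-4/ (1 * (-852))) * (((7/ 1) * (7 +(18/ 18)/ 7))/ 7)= 50/ 1491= 0.03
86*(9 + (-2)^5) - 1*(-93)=-1885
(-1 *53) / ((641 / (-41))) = 3.39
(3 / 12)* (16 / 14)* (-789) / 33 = -526 / 77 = -6.83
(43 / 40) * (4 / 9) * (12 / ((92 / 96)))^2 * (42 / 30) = 1387008 / 13225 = 104.88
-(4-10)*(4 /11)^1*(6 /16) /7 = 9 /77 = 0.12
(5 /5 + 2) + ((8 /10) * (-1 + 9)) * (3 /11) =4.75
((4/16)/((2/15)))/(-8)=-15/64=-0.23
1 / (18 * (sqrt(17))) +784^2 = sqrt(17) / 306 +614656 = 614656.01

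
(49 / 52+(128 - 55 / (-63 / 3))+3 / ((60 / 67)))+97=316559 / 1365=231.91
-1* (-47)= 47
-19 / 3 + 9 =8 / 3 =2.67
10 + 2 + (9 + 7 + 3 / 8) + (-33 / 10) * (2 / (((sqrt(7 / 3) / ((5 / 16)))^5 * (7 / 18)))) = 227 / 8 - 1670625 * sqrt(21) / 1258815488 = 28.37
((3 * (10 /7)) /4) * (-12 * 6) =-540 /7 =-77.14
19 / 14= 1.36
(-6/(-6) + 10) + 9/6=25/2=12.50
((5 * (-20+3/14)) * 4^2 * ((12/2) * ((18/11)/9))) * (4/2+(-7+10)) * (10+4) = -1329600/11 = -120872.73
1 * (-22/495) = -2/45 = -0.04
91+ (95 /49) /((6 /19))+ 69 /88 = 1266739 /12936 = 97.92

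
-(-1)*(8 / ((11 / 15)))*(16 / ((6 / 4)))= 1280 / 11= 116.36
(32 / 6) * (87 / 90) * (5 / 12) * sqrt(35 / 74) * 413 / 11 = 55.47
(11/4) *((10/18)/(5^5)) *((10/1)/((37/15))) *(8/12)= 11/8325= 0.00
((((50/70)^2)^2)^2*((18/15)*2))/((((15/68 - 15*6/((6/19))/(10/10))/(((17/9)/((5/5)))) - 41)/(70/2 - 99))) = 69360000000/1277946850481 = 0.05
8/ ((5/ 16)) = 128/ 5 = 25.60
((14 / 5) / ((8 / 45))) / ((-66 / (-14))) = 147 / 44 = 3.34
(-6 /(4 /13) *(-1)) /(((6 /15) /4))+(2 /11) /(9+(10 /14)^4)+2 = 197.02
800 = 800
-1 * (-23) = 23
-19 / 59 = -0.32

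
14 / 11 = 1.27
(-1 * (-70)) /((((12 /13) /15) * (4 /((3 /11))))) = 6825 /88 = 77.56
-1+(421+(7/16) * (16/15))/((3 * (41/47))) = 295289/1845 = 160.05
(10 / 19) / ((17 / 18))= 180 / 323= 0.56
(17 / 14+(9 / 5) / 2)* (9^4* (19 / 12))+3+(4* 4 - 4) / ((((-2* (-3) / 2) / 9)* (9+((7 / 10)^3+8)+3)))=10427787051 / 474670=21968.50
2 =2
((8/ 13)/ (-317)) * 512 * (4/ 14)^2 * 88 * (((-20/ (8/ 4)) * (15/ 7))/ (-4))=-54067200/ 1413503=-38.25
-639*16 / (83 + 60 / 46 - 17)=-6532 / 43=-151.91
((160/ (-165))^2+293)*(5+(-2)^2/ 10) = 960303/ 605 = 1587.28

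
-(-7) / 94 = 7 / 94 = 0.07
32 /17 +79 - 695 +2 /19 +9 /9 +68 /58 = -5731105 /9367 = -611.84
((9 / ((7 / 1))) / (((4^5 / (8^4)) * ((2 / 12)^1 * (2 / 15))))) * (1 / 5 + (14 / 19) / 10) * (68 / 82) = 286416 / 5453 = 52.52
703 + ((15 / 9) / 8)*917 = 21457 / 24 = 894.04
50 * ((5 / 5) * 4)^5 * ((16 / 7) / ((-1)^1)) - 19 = -819333 / 7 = -117047.57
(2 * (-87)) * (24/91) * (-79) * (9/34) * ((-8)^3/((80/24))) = -1140148224/7735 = -147401.19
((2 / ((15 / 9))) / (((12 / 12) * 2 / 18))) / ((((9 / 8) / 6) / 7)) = 403.20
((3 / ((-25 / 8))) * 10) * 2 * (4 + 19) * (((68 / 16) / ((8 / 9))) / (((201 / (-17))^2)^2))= -32656711 / 302266815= -0.11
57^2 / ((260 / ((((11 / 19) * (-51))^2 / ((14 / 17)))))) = 48152313 / 3640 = 13228.66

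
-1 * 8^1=-8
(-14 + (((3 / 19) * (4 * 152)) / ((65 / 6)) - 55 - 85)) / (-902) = 4717 / 29315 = 0.16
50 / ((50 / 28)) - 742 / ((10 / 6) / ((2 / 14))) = -178 / 5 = -35.60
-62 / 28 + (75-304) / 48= -2347 / 336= -6.99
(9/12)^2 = 9/16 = 0.56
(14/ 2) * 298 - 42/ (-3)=2100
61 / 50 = 1.22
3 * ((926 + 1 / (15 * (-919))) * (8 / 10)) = 51059636 / 22975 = 2222.40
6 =6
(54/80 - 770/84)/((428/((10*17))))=-17323/5136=-3.37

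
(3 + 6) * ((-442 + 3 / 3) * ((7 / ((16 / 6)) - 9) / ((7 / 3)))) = 10843.88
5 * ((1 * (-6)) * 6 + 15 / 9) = -515 / 3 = -171.67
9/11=0.82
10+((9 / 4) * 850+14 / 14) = 1923.50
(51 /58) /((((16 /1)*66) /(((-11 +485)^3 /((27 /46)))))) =192778249 /1276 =151080.13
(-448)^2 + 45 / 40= 200705.12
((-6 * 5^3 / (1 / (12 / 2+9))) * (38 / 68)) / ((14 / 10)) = -534375 / 119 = -4490.55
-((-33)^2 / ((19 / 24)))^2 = -1892217.44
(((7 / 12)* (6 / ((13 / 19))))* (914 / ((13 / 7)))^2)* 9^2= 220493167146 / 2197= 100361022.82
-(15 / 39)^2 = -25 / 169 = -0.15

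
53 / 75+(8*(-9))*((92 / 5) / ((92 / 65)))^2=-912547 / 75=-12167.29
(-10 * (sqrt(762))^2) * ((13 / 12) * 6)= -49530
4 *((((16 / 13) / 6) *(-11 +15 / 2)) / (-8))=14 / 39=0.36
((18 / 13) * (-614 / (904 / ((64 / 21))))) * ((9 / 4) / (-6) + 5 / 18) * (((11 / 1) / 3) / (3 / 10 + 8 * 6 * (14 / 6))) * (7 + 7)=1891120 / 14847183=0.13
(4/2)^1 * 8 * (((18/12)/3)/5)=8/5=1.60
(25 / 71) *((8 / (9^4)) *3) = 200 / 155277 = 0.00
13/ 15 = 0.87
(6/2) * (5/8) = 15/8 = 1.88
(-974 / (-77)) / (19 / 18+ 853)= 17532 / 1183721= 0.01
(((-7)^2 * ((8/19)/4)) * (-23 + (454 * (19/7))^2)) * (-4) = -595253992/19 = -31329157.47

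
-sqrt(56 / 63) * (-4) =8 * sqrt(2) / 3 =3.77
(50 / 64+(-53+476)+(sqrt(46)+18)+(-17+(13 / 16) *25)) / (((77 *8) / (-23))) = -327589 / 19712 - 23 *sqrt(46) / 616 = -16.87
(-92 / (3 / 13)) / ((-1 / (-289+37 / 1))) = -100464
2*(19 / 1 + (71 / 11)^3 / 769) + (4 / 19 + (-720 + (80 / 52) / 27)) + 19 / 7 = -32411343791747 / 47781871137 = -678.32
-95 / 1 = -95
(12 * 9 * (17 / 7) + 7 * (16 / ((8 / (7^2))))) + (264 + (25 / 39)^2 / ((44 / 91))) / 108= 950.74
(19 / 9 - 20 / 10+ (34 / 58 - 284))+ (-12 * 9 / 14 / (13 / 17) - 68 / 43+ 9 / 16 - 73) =-6003723835 / 16340688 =-367.41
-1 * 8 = -8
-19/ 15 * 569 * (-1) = 10811/ 15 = 720.73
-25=-25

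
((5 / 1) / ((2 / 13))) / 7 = 65 / 14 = 4.64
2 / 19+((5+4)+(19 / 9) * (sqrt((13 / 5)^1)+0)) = 19 * sqrt(65) / 45+173 / 19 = 12.51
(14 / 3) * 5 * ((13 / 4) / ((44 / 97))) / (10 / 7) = 61789 / 528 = 117.02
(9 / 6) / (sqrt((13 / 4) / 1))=3 * sqrt(13) / 13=0.83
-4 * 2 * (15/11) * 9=-1080/11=-98.18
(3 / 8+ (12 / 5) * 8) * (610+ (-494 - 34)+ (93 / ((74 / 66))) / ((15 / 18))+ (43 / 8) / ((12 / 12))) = 216598941 / 59200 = 3658.77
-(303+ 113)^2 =-173056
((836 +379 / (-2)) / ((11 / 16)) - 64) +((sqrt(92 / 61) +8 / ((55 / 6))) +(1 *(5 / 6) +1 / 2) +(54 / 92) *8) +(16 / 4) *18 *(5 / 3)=2 *sqrt(1403) / 61 +3807392 / 3795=1004.49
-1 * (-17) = 17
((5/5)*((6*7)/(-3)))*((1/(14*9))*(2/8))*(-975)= 325/12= 27.08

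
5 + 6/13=71/13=5.46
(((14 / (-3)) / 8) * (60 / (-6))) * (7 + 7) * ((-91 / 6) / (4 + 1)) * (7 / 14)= -4459 / 36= -123.86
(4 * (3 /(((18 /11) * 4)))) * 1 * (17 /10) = 187 /60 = 3.12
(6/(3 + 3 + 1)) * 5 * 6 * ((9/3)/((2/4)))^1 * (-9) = -9720/7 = -1388.57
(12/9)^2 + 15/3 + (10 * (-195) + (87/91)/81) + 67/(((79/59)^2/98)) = 1719.06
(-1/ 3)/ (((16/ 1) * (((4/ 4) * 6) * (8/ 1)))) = -1/ 2304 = -0.00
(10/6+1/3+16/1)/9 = 2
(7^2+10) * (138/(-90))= -1357/15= -90.47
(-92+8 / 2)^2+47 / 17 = 131695 / 17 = 7746.76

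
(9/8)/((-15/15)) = -9/8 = -1.12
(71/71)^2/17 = 1/17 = 0.06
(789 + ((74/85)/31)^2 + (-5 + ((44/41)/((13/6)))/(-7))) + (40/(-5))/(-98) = 142169701435392/181336207325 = 784.01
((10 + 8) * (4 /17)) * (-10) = -720 /17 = -42.35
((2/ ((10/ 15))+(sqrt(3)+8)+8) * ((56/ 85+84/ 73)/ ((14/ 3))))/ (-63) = -15238/ 130305 - 802 * sqrt(3)/ 130305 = -0.13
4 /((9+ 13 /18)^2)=1296 /30625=0.04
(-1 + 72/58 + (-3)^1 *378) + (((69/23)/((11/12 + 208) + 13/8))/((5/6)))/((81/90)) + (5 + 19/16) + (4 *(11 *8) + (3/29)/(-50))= -45458953797/58614800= -775.55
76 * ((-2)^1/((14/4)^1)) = -304/7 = -43.43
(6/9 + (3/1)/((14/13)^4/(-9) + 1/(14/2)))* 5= -80851805/35589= -2271.82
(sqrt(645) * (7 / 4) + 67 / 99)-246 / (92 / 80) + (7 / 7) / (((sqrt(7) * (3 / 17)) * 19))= -168.68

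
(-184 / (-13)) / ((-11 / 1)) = -184 / 143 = -1.29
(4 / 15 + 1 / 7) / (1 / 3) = 43 / 35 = 1.23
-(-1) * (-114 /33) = -38 /11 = -3.45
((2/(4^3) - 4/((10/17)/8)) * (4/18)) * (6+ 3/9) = -76.52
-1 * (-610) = 610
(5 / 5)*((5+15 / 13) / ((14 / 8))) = 320 / 91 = 3.52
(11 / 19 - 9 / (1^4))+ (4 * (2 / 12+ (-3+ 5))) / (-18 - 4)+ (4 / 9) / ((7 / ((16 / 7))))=-799093 / 92169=-8.67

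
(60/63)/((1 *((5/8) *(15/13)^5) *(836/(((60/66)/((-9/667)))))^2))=1321473371816/273085438192875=0.00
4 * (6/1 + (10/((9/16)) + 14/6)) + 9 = 1021/9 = 113.44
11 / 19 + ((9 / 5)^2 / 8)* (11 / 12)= 14443 / 15200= 0.95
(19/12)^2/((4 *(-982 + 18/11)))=-0.00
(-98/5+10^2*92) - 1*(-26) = 46032/5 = 9206.40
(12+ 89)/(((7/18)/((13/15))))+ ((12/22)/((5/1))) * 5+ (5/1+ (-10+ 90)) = 119593/385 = 310.63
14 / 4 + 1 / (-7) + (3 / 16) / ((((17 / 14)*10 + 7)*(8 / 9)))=404395 / 120064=3.37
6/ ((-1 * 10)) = -3/ 5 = -0.60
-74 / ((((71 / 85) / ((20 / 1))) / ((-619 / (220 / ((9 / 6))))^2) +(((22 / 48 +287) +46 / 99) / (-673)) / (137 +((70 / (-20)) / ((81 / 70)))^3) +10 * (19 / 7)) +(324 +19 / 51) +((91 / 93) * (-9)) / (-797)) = -2581701518048735693910809664 / 12263950471706168787971394169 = -0.21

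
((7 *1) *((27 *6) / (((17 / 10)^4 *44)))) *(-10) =-28350000 / 918731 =-30.86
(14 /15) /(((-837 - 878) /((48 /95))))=-32 /116375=-0.00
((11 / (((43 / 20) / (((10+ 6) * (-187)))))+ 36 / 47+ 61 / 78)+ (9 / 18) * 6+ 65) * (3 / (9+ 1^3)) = -2402144431 / 525460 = -4571.51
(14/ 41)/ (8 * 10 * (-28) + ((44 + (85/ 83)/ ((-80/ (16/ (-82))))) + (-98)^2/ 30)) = -4980/ 27358139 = -0.00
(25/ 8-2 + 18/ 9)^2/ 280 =125/ 3584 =0.03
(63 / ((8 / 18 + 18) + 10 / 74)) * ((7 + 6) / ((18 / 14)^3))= 1154881 / 55683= 20.74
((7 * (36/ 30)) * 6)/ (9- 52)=-252/ 215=-1.17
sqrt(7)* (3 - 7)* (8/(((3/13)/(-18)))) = 2496* sqrt(7) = 6603.80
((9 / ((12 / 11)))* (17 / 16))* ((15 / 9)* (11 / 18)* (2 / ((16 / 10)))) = 51425 / 4608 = 11.16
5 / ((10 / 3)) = 3 / 2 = 1.50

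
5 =5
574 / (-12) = -287 / 6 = -47.83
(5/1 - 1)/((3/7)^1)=28/3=9.33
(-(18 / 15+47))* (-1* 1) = 241 / 5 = 48.20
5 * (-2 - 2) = -20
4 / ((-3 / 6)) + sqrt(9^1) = -5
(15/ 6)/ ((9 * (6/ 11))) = 55/ 108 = 0.51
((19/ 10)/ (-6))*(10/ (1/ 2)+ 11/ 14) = -1843/ 280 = -6.58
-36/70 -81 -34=-4043/35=-115.51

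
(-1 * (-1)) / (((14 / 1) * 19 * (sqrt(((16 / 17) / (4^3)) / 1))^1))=sqrt(17) / 133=0.03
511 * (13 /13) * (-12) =-6132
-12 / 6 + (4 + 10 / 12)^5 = 20495597 / 7776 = 2635.75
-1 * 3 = -3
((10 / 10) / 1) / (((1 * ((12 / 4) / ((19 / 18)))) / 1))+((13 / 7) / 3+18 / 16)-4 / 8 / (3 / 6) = 1657 / 1512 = 1.10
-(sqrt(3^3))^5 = -2187 * sqrt(3) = -3788.00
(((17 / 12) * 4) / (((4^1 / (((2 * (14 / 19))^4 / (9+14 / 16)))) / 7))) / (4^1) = 1.18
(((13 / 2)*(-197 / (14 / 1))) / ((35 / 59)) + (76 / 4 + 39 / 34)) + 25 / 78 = -86880037 / 649740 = -133.72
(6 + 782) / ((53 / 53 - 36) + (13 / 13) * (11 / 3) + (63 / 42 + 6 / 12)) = -591 / 22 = -26.86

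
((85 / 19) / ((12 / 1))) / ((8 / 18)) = 0.84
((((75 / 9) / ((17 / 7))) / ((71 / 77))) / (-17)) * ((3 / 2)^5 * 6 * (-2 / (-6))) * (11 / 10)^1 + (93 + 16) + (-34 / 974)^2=16404938724275 / 155727062752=105.34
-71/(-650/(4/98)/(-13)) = -71/1225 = -0.06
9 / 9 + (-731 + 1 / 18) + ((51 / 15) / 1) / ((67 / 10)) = -879701 / 1206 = -729.44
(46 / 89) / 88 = 23 / 3916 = 0.01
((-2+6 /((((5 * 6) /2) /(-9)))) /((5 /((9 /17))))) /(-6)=42 /425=0.10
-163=-163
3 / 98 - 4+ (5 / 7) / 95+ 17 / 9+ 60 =970741 / 16758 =57.93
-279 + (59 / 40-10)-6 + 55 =-9541 / 40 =-238.52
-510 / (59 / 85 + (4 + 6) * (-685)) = 43350 / 582191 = 0.07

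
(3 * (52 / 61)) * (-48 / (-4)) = 1872 / 61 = 30.69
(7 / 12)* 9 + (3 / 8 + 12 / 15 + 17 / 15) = 7.56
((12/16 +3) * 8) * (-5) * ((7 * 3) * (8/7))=-3600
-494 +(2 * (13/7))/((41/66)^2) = -5699642/11767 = -484.38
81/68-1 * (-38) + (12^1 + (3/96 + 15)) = 66.22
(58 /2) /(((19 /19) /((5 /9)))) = 145 /9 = 16.11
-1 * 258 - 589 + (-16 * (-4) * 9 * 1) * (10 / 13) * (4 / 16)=-9571 / 13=-736.23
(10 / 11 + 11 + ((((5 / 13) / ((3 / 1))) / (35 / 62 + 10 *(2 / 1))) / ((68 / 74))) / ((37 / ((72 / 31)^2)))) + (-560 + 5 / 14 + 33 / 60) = -98142254213 / 179359180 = -547.18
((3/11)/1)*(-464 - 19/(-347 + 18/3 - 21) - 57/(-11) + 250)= -2493915/43802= -56.94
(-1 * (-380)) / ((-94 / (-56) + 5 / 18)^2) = 24131520 / 243049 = 99.29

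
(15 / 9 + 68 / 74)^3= 23639903 / 1367631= 17.29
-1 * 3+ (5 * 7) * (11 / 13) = 346 / 13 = 26.62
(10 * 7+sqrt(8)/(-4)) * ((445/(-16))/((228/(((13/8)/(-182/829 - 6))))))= 2.21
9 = 9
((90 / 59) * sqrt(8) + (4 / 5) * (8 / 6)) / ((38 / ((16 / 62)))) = 64 / 8835 + 720 * sqrt(2) / 34751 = 0.04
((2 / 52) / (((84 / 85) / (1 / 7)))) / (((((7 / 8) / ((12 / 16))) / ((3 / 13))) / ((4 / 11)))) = 255 / 637637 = 0.00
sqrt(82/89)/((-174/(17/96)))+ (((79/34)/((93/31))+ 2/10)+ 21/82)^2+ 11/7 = 2361114967/765149175-17 * sqrt(7298)/1486656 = 3.08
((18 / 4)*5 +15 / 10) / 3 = 8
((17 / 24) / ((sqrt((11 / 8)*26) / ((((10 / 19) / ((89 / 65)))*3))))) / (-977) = -425*sqrt(143) / 36346354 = -0.00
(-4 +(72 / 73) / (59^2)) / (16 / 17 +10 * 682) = -4319615 / 7366481757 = -0.00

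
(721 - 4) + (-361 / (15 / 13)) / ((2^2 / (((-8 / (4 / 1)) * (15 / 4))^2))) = -58923 / 16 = -3682.69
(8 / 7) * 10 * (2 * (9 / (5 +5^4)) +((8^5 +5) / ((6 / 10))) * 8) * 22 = 16150535456 / 147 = 109867588.14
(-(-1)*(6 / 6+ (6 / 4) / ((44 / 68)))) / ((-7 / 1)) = -0.47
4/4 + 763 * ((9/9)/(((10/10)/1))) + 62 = 826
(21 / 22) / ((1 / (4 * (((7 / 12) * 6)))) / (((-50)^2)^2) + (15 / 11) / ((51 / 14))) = 5206250000 / 2041666729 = 2.55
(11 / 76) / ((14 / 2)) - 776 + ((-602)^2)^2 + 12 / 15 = 349355511452583 / 2660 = 131336658440.82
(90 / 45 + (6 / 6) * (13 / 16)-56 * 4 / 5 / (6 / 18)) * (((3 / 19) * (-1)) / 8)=31581 / 12160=2.60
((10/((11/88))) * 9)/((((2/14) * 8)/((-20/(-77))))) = 163.64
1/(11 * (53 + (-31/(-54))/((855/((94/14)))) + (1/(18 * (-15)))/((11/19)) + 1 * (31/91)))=300105/176079548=0.00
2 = 2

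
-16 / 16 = -1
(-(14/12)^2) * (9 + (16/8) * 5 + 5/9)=-2156/81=-26.62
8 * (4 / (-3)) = -32 / 3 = -10.67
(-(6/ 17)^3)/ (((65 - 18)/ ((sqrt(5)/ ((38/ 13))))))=-1404 * sqrt(5)/ 4387309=-0.00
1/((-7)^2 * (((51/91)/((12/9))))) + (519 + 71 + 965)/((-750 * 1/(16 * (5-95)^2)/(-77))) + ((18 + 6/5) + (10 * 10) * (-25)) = 20687727.25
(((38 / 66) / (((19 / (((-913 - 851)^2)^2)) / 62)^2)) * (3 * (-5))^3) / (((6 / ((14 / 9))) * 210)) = -500540852477969440045822771200 / 209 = -2394932308507030813616377000.00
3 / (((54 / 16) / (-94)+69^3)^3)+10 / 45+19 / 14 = 111118023610371407323459489 / 70356135552295460163814098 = 1.58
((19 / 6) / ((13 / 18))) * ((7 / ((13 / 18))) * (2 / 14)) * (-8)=-8208 / 169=-48.57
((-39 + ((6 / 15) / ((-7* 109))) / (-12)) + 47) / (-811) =-183121 / 18563790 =-0.01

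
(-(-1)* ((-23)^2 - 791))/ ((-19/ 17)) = 4454/ 19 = 234.42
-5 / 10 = -1 / 2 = -0.50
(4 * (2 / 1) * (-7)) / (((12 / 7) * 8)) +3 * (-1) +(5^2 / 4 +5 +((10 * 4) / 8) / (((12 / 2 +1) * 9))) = 4.25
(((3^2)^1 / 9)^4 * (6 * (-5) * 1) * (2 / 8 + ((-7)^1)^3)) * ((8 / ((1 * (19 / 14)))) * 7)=8061480 / 19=424288.42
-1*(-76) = 76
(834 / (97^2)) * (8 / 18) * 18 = 6672 / 9409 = 0.71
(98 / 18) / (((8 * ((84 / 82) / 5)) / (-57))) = -27265 / 144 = -189.34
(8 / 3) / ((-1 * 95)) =-0.03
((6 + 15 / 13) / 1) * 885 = 82305 / 13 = 6331.15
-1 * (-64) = 64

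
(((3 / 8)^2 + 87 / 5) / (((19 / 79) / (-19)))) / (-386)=443427 / 123520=3.59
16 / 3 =5.33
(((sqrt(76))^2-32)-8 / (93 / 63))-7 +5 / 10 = 1989 / 62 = 32.08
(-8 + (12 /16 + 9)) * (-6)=-21 /2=-10.50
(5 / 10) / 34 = 1 / 68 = 0.01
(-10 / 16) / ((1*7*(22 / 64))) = -0.26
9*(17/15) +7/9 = 494/45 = 10.98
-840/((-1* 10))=84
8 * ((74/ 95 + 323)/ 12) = 20506/ 95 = 215.85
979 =979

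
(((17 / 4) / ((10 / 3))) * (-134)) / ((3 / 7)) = -7973 / 20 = -398.65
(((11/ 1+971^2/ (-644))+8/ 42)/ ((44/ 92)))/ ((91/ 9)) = -765519/ 2548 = -300.44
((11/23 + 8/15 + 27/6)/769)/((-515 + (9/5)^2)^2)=0.00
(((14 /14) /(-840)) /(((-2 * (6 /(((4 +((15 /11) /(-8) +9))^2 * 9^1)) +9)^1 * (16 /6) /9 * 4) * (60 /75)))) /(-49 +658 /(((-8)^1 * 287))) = -0.00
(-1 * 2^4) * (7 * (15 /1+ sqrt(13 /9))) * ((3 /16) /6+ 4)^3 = -225402345 /2048- 5008941 * sqrt(13) /2048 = -118878.10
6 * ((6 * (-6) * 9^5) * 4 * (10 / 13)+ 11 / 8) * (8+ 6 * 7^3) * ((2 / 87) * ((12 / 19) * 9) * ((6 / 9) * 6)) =-303563116852272 / 7163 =-42379326658.14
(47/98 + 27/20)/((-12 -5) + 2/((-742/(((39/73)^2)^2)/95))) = -2698656443989/25105847603480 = -0.11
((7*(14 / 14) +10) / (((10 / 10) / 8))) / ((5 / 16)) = 2176 / 5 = 435.20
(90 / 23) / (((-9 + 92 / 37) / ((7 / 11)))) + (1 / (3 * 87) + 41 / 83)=152568302 / 1320858099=0.12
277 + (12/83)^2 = 1908397/6889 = 277.02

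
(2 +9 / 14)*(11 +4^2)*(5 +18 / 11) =72927 / 154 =473.55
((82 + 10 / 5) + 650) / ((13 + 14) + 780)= 734 / 807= 0.91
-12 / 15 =-4 / 5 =-0.80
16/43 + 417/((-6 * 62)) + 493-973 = -2563353/5332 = -480.75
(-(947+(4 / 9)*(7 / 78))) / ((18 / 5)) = -1662055 / 6318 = -263.07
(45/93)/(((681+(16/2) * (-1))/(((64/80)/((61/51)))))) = 612/1272643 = 0.00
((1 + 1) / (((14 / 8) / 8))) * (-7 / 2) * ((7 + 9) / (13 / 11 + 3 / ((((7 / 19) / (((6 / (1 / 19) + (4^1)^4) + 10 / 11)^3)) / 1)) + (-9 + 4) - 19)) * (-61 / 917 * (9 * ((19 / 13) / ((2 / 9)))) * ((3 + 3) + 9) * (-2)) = -959638648320 / 6592801031099309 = -0.00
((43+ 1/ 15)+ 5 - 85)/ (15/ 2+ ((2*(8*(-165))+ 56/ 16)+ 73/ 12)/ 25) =2216/ 5863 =0.38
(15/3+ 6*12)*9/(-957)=-0.72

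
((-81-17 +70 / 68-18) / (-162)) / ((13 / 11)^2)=157663 / 310284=0.51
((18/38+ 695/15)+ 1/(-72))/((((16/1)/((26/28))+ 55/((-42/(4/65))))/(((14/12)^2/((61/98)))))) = 13986264383/2344221216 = 5.97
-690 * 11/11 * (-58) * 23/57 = 306820/19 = 16148.42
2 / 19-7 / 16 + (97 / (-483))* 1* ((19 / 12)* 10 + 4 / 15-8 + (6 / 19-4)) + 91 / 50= 2205961 / 3670800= 0.60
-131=-131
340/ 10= 34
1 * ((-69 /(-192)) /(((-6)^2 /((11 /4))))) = 253 /9216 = 0.03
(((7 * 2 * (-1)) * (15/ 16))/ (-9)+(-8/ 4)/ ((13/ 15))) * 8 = -265/ 39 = -6.79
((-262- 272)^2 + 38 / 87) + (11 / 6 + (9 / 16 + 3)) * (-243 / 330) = 43662545209 / 153120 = 285152.46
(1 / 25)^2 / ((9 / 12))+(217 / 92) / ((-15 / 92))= -27121 / 1875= -14.46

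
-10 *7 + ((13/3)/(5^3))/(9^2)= -2126237/30375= -70.00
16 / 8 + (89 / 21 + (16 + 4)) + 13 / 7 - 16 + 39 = 1073 / 21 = 51.10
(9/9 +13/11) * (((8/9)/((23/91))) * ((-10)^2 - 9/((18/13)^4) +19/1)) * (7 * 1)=3463891340/553311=6260.30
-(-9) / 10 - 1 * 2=-11 / 10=-1.10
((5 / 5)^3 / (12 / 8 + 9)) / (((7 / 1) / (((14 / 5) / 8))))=1 / 210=0.00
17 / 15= 1.13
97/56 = 1.73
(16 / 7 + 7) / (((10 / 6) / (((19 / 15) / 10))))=247 / 350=0.71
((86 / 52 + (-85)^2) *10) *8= 7515720 / 13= 578132.31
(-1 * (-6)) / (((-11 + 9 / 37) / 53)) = -5883 / 199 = -29.56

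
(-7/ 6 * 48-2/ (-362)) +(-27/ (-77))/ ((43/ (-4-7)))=-3055522/ 54481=-56.08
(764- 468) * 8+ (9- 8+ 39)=2408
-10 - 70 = -80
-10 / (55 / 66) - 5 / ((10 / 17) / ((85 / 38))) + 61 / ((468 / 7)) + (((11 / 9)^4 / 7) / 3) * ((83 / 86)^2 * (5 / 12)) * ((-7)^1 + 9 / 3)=-30.27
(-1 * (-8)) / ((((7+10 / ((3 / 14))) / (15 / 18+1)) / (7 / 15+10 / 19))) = 12452 / 45885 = 0.27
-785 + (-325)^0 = -784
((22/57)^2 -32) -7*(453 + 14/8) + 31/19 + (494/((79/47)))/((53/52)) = -159167997907/54414252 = -2925.12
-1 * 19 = -19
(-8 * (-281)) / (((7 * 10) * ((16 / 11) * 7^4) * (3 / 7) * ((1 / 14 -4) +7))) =3091 / 442470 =0.01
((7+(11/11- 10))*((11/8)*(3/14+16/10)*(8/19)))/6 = -1397/3990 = -0.35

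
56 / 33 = 1.70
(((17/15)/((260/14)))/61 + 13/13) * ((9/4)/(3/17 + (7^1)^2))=6072519/132589600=0.05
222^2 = 49284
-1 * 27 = -27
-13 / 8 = -1.62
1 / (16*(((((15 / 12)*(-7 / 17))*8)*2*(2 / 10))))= -17 / 448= -0.04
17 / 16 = 1.06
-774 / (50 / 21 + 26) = -8127 / 298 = -27.27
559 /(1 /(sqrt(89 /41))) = 559 * sqrt(3649) /41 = 823.60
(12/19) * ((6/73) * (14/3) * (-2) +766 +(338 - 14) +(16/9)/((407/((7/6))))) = 3495133736/5080581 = 687.94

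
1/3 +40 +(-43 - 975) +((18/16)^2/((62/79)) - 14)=-11785603/11904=-990.05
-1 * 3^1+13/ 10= -17/ 10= -1.70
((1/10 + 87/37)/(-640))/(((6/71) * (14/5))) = -64397/3978240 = -0.02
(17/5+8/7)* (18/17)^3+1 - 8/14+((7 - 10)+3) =1000983/171955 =5.82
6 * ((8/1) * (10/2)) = 240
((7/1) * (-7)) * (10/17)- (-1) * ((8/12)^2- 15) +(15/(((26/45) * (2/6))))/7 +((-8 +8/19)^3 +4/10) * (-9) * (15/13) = 856503496837/190995714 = 4484.41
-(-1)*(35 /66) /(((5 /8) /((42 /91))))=56 /143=0.39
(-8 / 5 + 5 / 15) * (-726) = 4598 / 5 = 919.60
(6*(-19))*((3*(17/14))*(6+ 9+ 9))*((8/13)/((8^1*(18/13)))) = -3876/7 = -553.71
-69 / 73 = -0.95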